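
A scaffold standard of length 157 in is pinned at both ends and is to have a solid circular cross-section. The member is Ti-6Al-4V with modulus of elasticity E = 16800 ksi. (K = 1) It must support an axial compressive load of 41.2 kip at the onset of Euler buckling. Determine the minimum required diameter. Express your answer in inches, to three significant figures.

L_e = K·L = 1 × 157 = 157.0 in
Required I = P_cr·L_e²/(π²E) = 4.120×10^4 × 157.0² / (π² × 1.68×10^7) = 6.125 in⁴
Solid circle: I = πd⁴/64  ⇒  d = (64I/π)^(1/4) = (64×6.125/π)^(1/4) = 3.34 in

d ≈ 3.34 in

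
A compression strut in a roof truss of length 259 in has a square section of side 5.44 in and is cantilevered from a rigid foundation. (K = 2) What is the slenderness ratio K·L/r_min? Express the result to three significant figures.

λ ≈ 330

For a square r = a/√12 = 5.44/√12 = 1.570 in
L_e = K·L = 2 × 259 = 518.0 in
λ = L_e / r_min = 518.00 / 1.570 = 330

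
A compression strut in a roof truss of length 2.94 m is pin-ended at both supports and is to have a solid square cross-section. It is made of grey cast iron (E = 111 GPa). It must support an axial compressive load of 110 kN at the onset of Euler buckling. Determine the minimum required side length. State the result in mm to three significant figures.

a ≈ 56.8 mm

L_e = K·L = 1 × 2.94 = 2.940 m
Required I = P_cr·L_e²/(π²E) = 1.100×10^5 × 2.940² / (π² × 1.11×10^11) = 8.679×10^-7 m⁴
I_req = 8.679×10^5 mm⁴
Solid square: I = a⁴/12  ⇒  a = (12I)^(1/4) = (12×8.679×10^5)^(1/4) = 56.8 mm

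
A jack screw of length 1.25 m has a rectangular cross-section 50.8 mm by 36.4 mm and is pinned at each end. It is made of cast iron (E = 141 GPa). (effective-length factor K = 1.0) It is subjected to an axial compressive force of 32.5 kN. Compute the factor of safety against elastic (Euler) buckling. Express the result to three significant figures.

Buckling occurs about the weak axis: I_min = h·b³/12 with b = 36.4 mm (the shorter side).
I_min = 50.8×36.4³/12 = 2.042×10^5 mm⁴
I = 2.042×10^5 mm⁴ = 2.042×10^-7 m⁴
Effective length L_e = K·L = 1 × 1.25 = 1.250 m
P_cr = π²EI / L_e² = π² × 141×10⁹ × 2.042×10^-7 / 1.250² = 1.818×10^5 N
Factor of safety n = P_cr / P = 181.84 / 32.5 = 5.60

n ≈ 5.60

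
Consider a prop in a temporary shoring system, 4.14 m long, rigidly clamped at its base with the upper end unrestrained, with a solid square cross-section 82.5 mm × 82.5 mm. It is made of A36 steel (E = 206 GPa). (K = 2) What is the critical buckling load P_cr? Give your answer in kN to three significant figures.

I = a⁴/12 = 82.5⁴/12 = 3.860×10^6 mm⁴
I = 3.860×10^6 mm⁴ = 3.860×10^-6 m⁴
Effective length L_e = K·L = 2 × 4.14 = 8.280 m
P_cr = π²EI / L_e² = π² × 206×10⁹ × 3.860×10^-6 / 8.280² = 1.145×10^5 N

P_cr ≈ 114 kN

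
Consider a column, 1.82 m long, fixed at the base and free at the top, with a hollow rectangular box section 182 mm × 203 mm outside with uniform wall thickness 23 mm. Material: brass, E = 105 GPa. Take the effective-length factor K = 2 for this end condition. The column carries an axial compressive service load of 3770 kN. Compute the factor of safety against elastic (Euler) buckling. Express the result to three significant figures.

Inner dimensions: h_i = 203 − 2×23 = 157.0 mm, b_i = 182 − 2×23 = 136.0 mm
Weak-axis I_min = (h_o·b_o³ − h_i·b_i³)/12 with b_o = 182, b_i = 136.0 mm (shorter outer/inner sides).
I_min = (203×182³ − 157.0×136.0³)/12 = 6.907×10^7 mm⁴
I = 6.907×10^7 mm⁴ = 6.907×10^-5 m⁴
Effective length L_e = K·L = 2 × 1.82 = 3.640 m
P_cr = π²EI / L_e² = π² × 105×10⁹ × 6.907×10^-5 / 3.640² = 5.402×10^6 N
Factor of safety n = P_cr / P = 5402.5 / 3770 = 1.43

n ≈ 1.43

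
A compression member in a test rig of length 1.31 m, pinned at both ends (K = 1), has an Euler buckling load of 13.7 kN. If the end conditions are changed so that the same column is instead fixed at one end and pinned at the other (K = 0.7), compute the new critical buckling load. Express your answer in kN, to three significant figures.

P_cr ≈ 28.0 kN

P_cr ∝ 1/K², so P_cr,new = P_cr,old × (K_old/K_new)² = 13.7 × (1/0.7)²
= 13.7 × 2.041 = 28.0 kN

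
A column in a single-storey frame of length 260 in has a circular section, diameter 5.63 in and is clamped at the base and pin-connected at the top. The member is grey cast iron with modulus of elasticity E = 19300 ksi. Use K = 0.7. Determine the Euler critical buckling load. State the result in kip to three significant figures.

I = πd⁴/64 = π×5.63⁴/64 = 49.32 in⁴
Effective length L_e = K·L = 0.7 × 260 = 182.0 in
P_cr = π²EI / L_e² = π² × 19300×10³ × 49.32 / 182.0² = 2.836×10^5 lb

P_cr ≈ 284 kip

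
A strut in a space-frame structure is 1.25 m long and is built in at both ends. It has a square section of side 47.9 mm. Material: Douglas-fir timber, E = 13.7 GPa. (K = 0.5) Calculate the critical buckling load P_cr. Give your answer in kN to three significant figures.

I = a⁴/12 = 47.9⁴/12 = 4.387×10^5 mm⁴
I = 4.387×10^5 mm⁴ = 4.387×10^-7 m⁴
Effective length L_e = K·L = 0.5 × 1.25 = 0.6250 m
P_cr = π²EI / L_e² = π² × 13.7×10⁹ × 4.387×10^-7 / 0.6250² = 1.519×10^5 N

P_cr ≈ 152 kN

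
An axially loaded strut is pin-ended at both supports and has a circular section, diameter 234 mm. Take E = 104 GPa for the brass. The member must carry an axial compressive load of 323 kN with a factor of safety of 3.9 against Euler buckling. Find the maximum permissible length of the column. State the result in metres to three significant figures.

I = πd⁴/64 = π×234⁴/64 = 1.472×10^8 mm⁴
I = 1.472×10^-4 m⁴
Required critical load P_cr = n·P = 3.9 × 323 = 1260 kN = 1.260×10^6 N
From P_cr = π²EI/(K·L)²:  L = (1/K)·√(π²EI/P_cr) = (1/1)·√(π²×1.04×10^11×1.472×10^-4/1.260×10^6)
L = 11.0 m

L_max ≈ 11.0 m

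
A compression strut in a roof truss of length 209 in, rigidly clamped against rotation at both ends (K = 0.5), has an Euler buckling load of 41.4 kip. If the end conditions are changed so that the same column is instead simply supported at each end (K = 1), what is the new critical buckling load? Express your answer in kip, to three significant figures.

P_cr ∝ 1/K², so P_cr,new = P_cr,old × (K_old/K_new)² = 41.4 × (0.5/1)²
= 41.4 × 0.2500 = 10.4 kip

P_cr ≈ 10.4 kip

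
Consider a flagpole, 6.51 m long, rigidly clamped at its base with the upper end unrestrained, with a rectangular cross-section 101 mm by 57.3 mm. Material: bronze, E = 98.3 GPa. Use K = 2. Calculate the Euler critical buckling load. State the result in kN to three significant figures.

P_cr ≈ 9.06 kN

Buckling occurs about the weak axis: I_min = h·b³/12 with b = 57.3 mm (the shorter side).
I_min = 101×57.3³/12 = 1.583×10^6 mm⁴
I = 1.583×10^6 mm⁴ = 1.583×10^-6 m⁴
Effective length L_e = K·L = 2 × 6.51 = 13.02 m
P_cr = π²EI / L_e² = π² × 98.3×10⁹ × 1.583×10^-6 / 13.02² = 9.062×10^3 N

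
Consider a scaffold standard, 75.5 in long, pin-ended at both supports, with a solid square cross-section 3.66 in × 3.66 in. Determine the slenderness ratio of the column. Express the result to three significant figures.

For a square r = a/√12 = 3.66/√12 = 1.057 in
L_e = K·L = 1 × 75.5 = 75.50 in
λ = L_e / r_min = 75.500 / 1.057 = 71.5

λ ≈ 71.5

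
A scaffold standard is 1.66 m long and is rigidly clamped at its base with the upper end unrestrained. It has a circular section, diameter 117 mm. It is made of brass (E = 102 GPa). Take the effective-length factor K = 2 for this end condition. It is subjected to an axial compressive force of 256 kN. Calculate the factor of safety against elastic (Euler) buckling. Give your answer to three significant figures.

n ≈ 3.28

I = πd⁴/64 = π×117⁴/64 = 9.198×10^6 mm⁴
I = 9.198×10^6 mm⁴ = 9.198×10^-6 m⁴
Effective length L_e = K·L = 2 × 1.66 = 3.320 m
P_cr = π²EI / L_e² = π² × 102×10⁹ × 9.198×10^-6 / 3.320² = 8.401×10^5 N
Factor of safety n = P_cr / P = 840.11 / 256 = 3.28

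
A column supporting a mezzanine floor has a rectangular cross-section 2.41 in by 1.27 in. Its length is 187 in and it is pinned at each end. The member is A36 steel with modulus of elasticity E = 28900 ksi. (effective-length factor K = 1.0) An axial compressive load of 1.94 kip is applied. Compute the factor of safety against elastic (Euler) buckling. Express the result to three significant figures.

Buckling occurs about the weak axis: I_min = h·b³/12 with b = 1.27 in (the shorter side).
I_min = 2.41×1.27³/12 = 0.4114 in⁴
Effective length L_e = K·L = 1 × 187 = 187.0 in
P_cr = π²EI / L_e² = π² × 28900×10³ × 0.4114 / 187.0² = 3.356×10^3 lb
Factor of safety n = P_cr / P = 3.3555 / 1.94 = 1.73

n ≈ 1.73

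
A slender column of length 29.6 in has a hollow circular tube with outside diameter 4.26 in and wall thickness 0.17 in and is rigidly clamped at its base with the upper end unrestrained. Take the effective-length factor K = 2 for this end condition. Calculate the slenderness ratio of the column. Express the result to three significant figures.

Inner diameter d_i = 4.26 − 2×0.17 = 3.920 in
I = π(d_o⁴ − d_i⁴)/64 = π(4.26⁴ − 3.920⁴)/64 = 4.575 in⁴
A = 2.184 in²;  r_min = √(I/A) = √(4.575/2.184) = 1.447 in
L_e = K·L = 2 × 29.6 = 59.20 in
λ = L_e / r_min = 59.200 / 1.447 = 40.9

λ ≈ 40.9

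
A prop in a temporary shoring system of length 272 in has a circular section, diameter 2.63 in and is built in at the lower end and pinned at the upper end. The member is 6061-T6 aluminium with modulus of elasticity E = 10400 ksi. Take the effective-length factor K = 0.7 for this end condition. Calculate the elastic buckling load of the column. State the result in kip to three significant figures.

P_cr ≈ 6.65 kip

I = πd⁴/64 = π×2.63⁴/64 = 2.349 in⁴
Effective length L_e = K·L = 0.7 × 272 = 190.4 in
P_cr = π²EI / L_e² = π² × 10400×10³ × 2.349 / 190.4² = 6.650×10^3 lb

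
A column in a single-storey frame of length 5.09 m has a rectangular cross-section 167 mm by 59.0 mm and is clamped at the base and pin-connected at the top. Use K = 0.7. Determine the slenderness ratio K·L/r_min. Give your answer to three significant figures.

Buckling occurs about the weak axis: I_min = h·b³/12 with b = 59.0 mm (the shorter side).
I_min = 167×59.0³/12 = 2.858×10^6 mm⁴
A = 9.853×10^3 mm²;  r_min = √(I/A) = √(2.858×10^6/9.853×10^3) = 17.03 mm
L_e = K·L = 0.7 × 5.09 m = 3.563 m = 3563.0 mm
λ = L_e / r_min = 3563.0 / 17.03 = 209

λ ≈ 209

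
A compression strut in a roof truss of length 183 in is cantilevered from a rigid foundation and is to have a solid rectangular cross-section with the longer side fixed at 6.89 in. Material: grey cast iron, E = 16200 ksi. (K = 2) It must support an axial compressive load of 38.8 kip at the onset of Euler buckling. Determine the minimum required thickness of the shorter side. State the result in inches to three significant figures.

L_e = K·L = 2 × 183 = 366.0 in
Required I = P_cr·L_e²/(π²E) = 3.880×10^4 × 366.0² / (π² × 1.62×10^7) = 32.51 in⁴
Rectangle, weak axis: I_min = h·b³/12 with h = 6.89 in fixed  ⇒  b = (12I/h)^(1/3) = 3.84 in

b ≈ 3.84 in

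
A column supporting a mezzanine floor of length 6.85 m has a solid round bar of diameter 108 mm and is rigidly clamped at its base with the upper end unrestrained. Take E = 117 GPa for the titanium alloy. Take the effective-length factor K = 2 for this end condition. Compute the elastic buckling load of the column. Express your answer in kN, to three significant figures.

P_cr ≈ 41.1 kN

I = πd⁴/64 = π×108⁴/64 = 6.678×10^6 mm⁴
I = 6.678×10^6 mm⁴ = 6.678×10^-6 m⁴
Effective length L_e = K·L = 2 × 6.85 = 13.70 m
P_cr = π²EI / L_e² = π² × 117×10⁹ × 6.678×10^-6 / 13.70² = 4.109×10^4 N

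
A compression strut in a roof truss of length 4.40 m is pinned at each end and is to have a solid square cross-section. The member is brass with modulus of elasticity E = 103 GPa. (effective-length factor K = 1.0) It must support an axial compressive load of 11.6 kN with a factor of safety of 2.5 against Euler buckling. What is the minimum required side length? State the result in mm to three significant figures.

Required P_cr = n·P = 2.5 × 11.6 = 29.00 kN
L_e = K·L = 1 × 4.40 = 4.400 m
Required I = P_cr·L_e²/(π²E) = 2.900×10^4 × 4.400² / (π² × 1.03×10^11) = 5.523×10^-7 m⁴
I_req = 5.523×10^5 mm⁴
Solid square: I = a⁴/12  ⇒  a = (12I)^(1/4) = (12×5.523×10^5)^(1/4) = 50.7 mm

a ≈ 50.7 mm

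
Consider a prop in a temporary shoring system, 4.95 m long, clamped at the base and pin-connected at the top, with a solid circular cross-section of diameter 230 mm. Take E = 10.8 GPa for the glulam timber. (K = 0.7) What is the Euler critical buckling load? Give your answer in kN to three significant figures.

P_cr ≈ 1220 kN

I = πd⁴/64 = π×230⁴/64 = 1.374×10^8 mm⁴
I = 1.374×10^8 mm⁴ = 1.374×10^-4 m⁴
Effective length L_e = K·L = 0.7 × 4.95 = 3.465 m
P_cr = π²EI / L_e² = π² × 10.8×10⁹ × 1.374×10^-4 / 3.465² = 1.220×10^6 N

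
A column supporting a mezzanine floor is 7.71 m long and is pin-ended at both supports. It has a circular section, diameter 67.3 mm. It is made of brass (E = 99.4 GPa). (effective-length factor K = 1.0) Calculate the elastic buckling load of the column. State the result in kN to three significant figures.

P_cr ≈ 16.6 kN

I = πd⁴/64 = π×67.3⁴/64 = 1.007×10^6 mm⁴
I = 1.007×10^6 mm⁴ = 1.007×10^-6 m⁴
Effective length L_e = K·L = 1 × 7.71 = 7.710 m
P_cr = π²EI / L_e² = π² × 99.4×10⁹ × 1.007×10^-6 / 7.710² = 1.662×10^4 N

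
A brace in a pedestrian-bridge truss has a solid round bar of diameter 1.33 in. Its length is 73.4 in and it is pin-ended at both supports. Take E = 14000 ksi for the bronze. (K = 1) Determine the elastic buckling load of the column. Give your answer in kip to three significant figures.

P_cr ≈ 3.94 kip

I = πd⁴/64 = π×1.33⁴/64 = 0.1536 in⁴
Effective length L_e = K·L = 1 × 73.4 = 73.40 in
P_cr = π²EI / L_e² = π² × 14000×10³ × 0.1536 / 73.40² = 3.939×10^3 lb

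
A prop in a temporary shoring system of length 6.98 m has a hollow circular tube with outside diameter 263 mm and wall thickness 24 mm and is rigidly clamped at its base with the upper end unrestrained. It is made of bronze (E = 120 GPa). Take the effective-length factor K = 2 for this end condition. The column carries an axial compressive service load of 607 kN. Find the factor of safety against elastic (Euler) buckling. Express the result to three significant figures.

Inner diameter d_i = 263 − 2×24 = 215.0 mm
I = π(d_o⁴ − d_i⁴)/64 = π(263⁴ − 215.0⁴)/64 = 1.300×10^8 mm⁴
I = 1.300×10^8 mm⁴ = 1.300×10^-4 m⁴
Effective length L_e = K·L = 2 × 6.98 = 13.96 m
P_cr = π²EI / L_e² = π² × 120×10⁹ × 1.300×10^-4 / 13.96² = 7.898×10^5 N
Factor of safety n = P_cr / P = 789.83 / 607 = 1.30

n ≈ 1.30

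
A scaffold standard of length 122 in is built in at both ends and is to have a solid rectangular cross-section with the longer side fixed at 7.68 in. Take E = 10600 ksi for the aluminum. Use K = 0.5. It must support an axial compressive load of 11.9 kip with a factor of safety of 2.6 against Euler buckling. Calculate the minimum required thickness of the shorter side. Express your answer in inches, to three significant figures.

Required P_cr = n·P = 2.6 × 11.9 = 30.94 kip
L_e = K·L = 0.5 × 122 = 61.00 in
Required I = P_cr·L_e²/(π²E) = 3.094×10^4 × 61.00² / (π² × 1.06×10^7) = 1.100 in⁴
Rectangle, weak axis: I_min = h·b³/12 with h = 7.68 in fixed  ⇒  b = (12I/h)^(1/3) = 1.20 in

b ≈ 1.20 in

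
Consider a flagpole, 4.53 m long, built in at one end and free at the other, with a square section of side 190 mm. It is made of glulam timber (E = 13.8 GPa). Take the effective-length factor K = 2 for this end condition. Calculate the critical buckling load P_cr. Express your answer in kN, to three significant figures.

P_cr ≈ 180 kN

I = a⁴/12 = 190⁴/12 = 1.086×10^8 mm⁴
I = 1.086×10^8 mm⁴ = 1.086×10^-4 m⁴
Effective length L_e = K·L = 2 × 4.53 = 9.060 m
P_cr = π²EI / L_e² = π² × 13.8×10⁹ × 1.086×10^-4 / 9.060² = 1.802×10^5 N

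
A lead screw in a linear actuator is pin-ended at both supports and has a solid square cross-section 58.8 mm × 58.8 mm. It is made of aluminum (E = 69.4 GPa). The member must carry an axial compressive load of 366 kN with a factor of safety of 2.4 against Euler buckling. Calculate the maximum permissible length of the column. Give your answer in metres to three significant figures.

L_max ≈ 0.881 m

I = a⁴/12 = 58.8⁴/12 = 9.962×10^5 mm⁴
I = 9.962×10^-7 m⁴
Required critical load P_cr = n·P = 2.4 × 366 = 878.4 kN = 8.784×10^5 N
From P_cr = π²EI/(K·L)²:  L = (1/K)·√(π²EI/P_cr) = (1/1)·√(π²×6.94×10^10×9.962×10^-7/8.784×10^5)
L = 0.881 m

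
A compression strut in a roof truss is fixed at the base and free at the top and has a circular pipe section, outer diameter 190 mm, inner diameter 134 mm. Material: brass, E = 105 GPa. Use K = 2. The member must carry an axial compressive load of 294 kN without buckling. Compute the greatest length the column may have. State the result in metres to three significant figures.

d_o = 190 mm, d_i = 134 mm
I = π(d_o⁴ − d_i⁴)/64 = π(190⁴ − 134.0⁴)/64 = 4.814×10^7 mm⁴
I = 4.814×10^-5 m⁴
At the buckling limit P_cr = P = 2.940×10^5 N
From P_cr = π²EI/(K·L)²:  L = (1/K)·√(π²EI/P_cr) = (1/2)·√(π²×1.05×10^11×4.814×10^-5/2.940×10^5)
L = 6.51 m

L_max ≈ 6.51 m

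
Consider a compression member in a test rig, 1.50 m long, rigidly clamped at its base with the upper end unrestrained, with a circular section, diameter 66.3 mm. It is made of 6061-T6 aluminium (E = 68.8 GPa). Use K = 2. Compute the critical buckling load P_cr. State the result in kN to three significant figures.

P_cr ≈ 71.6 kN

I = πd⁴/64 = π×66.3⁴/64 = 9.485×10^5 mm⁴
I = 9.485×10^5 mm⁴ = 9.485×10^-7 m⁴
Effective length L_e = K·L = 2 × 1.50 = 3.000 m
P_cr = π²EI / L_e² = π² × 68.8×10⁹ × 9.485×10^-7 / 3.000² = 7.156×10^4 N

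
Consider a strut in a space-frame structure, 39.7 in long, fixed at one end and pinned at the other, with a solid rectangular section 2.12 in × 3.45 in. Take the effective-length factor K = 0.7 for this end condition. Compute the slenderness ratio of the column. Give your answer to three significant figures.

λ ≈ 45.4

Buckling occurs about the weak axis: I_min = h·b³/12 with b = 2.12 in (the shorter side).
I_min = 3.45×2.12³/12 = 2.739 in⁴
A = 7.314 in²;  r_min = √(I/A) = √(2.739/7.314) = 0.6120 in
L_e = K·L = 0.7 × 39.7 = 27.79 in
λ = L_e / r_min = 27.790 / 0.6120 = 45.4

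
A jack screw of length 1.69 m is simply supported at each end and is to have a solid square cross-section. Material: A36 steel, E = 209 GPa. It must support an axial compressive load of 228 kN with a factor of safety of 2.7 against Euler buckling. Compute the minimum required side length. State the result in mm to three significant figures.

Required P_cr = n·P = 2.7 × 228 = 615.6 kN
L_e = K·L = 1 × 1.69 = 1.690 m
Required I = P_cr·L_e²/(π²E) = 6.156×10^5 × 1.690² / (π² × 2.09×10^11) = 8.524×10^-7 m⁴
I_req = 8.524×10^5 mm⁴
Solid square: I = a⁴/12  ⇒  a = (12I)^(1/4) = (12×8.524×10^5)^(1/4) = 56.6 mm

a ≈ 56.6 mm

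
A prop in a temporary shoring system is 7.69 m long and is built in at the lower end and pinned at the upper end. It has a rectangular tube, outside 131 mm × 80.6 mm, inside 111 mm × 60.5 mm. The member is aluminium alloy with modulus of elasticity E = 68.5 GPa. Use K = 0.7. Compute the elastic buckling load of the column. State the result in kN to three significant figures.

P_cr ≈ 85.6 kN

Weak-axis I_min = (h_o·b_o³ − h_i·b_i³)/12 with b_o = 80.6, b_i = 60.50 mm (shorter outer/inner sides).
I_min = (131×80.6³ − 111.0×60.50³)/12 = 3.668×10^6 mm⁴
I = 3.668×10^6 mm⁴ = 3.668×10^-6 m⁴
Effective length L_e = K·L = 0.7 × 7.69 = 5.383 m
P_cr = π²EI / L_e² = π² × 68.5×10⁹ × 3.668×10^-6 / 5.383² = 8.557×10^4 N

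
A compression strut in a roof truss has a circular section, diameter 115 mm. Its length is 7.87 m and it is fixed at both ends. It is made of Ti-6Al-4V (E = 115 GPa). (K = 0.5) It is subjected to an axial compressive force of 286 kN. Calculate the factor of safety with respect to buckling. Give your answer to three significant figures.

I = πd⁴/64 = π×115⁴/64 = 8.585×10^6 mm⁴
I = 8.585×10^6 mm⁴ = 8.585×10^-6 m⁴
Effective length L_e = K·L = 0.5 × 7.87 = 3.935 m
P_cr = π²EI / L_e² = π² × 115×10⁹ × 8.585×10^-6 / 3.935² = 6.293×10^5 N
Factor of safety n = P_cr / P = 629.32 / 286 = 2.20

n ≈ 2.20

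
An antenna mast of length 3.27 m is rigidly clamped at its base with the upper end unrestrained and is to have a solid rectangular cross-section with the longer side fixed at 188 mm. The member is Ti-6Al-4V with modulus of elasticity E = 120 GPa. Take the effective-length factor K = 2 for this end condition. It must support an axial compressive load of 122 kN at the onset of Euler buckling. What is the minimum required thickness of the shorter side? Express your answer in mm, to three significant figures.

b ≈ 65.5 mm

L_e = K·L = 2 × 3.27 = 6.540 m
Required I = P_cr·L_e²/(π²E) = 1.220×10^5 × 6.540² / (π² × 1.20×10^11) = 4.406×10^-6 m⁴
I_req = 4.406×10^6 mm⁴
Rectangle, weak axis: I_min = h·b³/12 with h = 188 mm fixed  ⇒  b = (12I/h)^(1/3) = 65.5 mm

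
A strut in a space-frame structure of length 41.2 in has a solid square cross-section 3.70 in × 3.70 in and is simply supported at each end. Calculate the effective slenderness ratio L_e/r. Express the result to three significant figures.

λ ≈ 38.6

For a square r = a/√12 = 3.70/√12 = 1.068 in
L_e = K·L = 1 × 41.2 = 41.20 in
λ = L_e / r_min = 41.200 / 1.068 = 38.6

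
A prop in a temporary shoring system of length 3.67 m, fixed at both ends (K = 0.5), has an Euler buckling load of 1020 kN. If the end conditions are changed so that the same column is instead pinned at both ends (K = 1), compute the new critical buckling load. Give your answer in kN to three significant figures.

P_cr ∝ 1/K², so P_cr,new = P_cr,old × (K_old/K_new)² = 1020 × (0.5/1)²
= 1020 × 0.2500 = 255 kN

P_cr ≈ 255 kN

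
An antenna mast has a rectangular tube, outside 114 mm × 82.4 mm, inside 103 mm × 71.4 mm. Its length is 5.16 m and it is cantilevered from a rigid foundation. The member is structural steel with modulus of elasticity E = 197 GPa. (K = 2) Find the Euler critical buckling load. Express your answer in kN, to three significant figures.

Weak-axis I_min = (h_o·b_o³ − h_i·b_i³)/12 with b_o = 82.4, b_i = 71.40 mm (shorter outer/inner sides).
I_min = (114×82.4³ − 103.0×71.40³)/12 = 2.191×10^6 mm⁴
I = 2.191×10^6 mm⁴ = 2.191×10^-6 m⁴
Effective length L_e = K·L = 2 × 5.16 = 10.32 m
P_cr = π²EI / L_e² = π² × 197×10⁹ × 2.191×10^-6 / 10.32² = 3.999×10^4 N

P_cr ≈ 40.0 kN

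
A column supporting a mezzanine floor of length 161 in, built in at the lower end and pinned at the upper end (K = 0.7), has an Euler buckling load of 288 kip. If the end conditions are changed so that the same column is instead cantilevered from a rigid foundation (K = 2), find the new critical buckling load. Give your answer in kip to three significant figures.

P_cr ≈ 35.3 kip

P_cr ∝ 1/K², so P_cr,new = P_cr,old × (K_old/K_new)² = 288 × (0.7/2)²
= 288 × 0.1225 = 35.3 kip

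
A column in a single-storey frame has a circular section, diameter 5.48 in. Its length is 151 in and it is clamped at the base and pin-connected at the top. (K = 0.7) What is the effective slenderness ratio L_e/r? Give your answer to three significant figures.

λ ≈ 77.2

I = πd⁴/64 = π×5.48⁴/64 = 44.27 in⁴
A = 23.59 in²;  r_min = √(I/A) = √(44.27/23.59) = 1.370 in
L_e = K·L = 0.7 × 151 = 105.7 in
λ = L_e / r_min = 105.70 / 1.370 = 77.2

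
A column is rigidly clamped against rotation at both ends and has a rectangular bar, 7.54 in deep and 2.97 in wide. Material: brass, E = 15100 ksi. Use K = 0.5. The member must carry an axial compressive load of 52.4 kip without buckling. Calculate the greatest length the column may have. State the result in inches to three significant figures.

Buckling occurs about the weak axis: I_min = h·b³/12 with b = 2.97 in (the shorter side).
I_min = 7.54×2.97³/12 = 16.46 in⁴
At the buckling limit P_cr = P = 5.240×10^4 lb
From P_cr = π²EI/(K·L)²:  L = (1/K)·√(π²EI/P_cr) = (1/0.5)·√(π²×1.51×10^7×16.46/5.240×10^4)
L = 433 in

L_max ≈ 433 in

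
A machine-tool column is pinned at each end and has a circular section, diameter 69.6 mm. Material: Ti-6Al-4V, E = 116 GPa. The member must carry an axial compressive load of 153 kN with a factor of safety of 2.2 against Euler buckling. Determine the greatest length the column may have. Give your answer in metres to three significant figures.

L_max ≈ 1.98 m

I = πd⁴/64 = π×69.6⁴/64 = 1.152×10^6 mm⁴
I = 1.152×10^-6 m⁴
Required critical load P_cr = n·P = 2.2 × 153 = 336.6 kN = 3.366×10^5 N
From P_cr = π²EI/(K·L)²:  L = (1/K)·√(π²EI/P_cr) = (1/1)·√(π²×1.16×10^11×1.152×10^-6/3.366×10^5)
L = 1.98 m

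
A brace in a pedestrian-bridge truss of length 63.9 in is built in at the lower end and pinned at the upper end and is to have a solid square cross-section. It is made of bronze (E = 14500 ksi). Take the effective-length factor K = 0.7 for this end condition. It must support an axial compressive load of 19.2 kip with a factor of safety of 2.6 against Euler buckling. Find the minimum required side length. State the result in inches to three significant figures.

Required P_cr = n·P = 2.6 × 19.2 = 49.92 kip
L_e = K·L = 0.7 × 63.9 = 44.73 in
Required I = P_cr·L_e²/(π²E) = 4.992×10^4 × 44.73² / (π² × 1.45×10^7) = 0.6979 in⁴
Solid square: I = a⁴/12  ⇒  a = (12I)^(1/4) = (12×0.6979)^(1/4) = 1.70 in

a ≈ 1.70 in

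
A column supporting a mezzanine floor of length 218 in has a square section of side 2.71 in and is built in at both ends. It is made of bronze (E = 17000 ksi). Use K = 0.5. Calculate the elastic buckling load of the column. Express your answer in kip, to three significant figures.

P_cr ≈ 63.5 kip

I = a⁴/12 = 2.71⁴/12 = 4.495 in⁴
Effective length L_e = K·L = 0.5 × 218 = 109.0 in
P_cr = π²EI / L_e² = π² × 17000×10³ × 4.495 / 109.0² = 6.347×10^4 lb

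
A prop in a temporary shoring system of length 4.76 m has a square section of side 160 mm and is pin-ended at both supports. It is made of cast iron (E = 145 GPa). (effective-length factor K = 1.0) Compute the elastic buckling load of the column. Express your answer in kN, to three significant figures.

I = a⁴/12 = 160⁴/12 = 5.461×10^7 mm⁴
I = 5.461×10^7 mm⁴ = 5.461×10^-5 m⁴
Effective length L_e = K·L = 1 × 4.76 = 4.760 m
P_cr = π²EI / L_e² = π² × 145×10⁹ × 5.461×10^-5 / 4.760² = 3.449×10^6 N

P_cr ≈ 3450 kN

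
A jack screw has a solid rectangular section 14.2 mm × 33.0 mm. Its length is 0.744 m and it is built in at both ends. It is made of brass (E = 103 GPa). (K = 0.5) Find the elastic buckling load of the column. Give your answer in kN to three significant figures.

P_cr ≈ 57.8 kN

Buckling occurs about the weak axis: I_min = h·b³/12 with b = 14.2 mm (the shorter side).
I_min = 33.0×14.2³/12 = 7.874×10^3 mm⁴
I = 7.874×10^3 mm⁴ = 7.874×10^-9 m⁴
Effective length L_e = K·L = 0.5 × 0.744 = 0.3720 m
P_cr = π²EI / L_e² = π² × 103×10⁹ × 7.874×10^-9 / 0.3720² = 5.784×10^4 N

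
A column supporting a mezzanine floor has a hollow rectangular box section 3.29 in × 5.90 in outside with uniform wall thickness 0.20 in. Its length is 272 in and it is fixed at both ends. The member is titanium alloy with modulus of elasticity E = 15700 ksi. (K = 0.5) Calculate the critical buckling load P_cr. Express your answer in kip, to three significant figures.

P_cr ≈ 54.0 kip

Inner dimensions: h_i = 5.90 − 2×0.20 = 5.500 in, b_i = 3.29 − 2×0.20 = 2.890 in
Weak-axis I_min = (h_o·b_o³ − h_i·b_i³)/12 with b_o = 3.29, b_i = 2.890 in (shorter outer/inner sides).
I_min = (5.90×3.29³ − 5.500×2.890³)/12 = 6.446 in⁴
Effective length L_e = K·L = 0.5 × 272 = 136.0 in
P_cr = π²EI / L_e² = π² × 15700×10³ × 6.446 / 136.0² = 5.400×10^4 lb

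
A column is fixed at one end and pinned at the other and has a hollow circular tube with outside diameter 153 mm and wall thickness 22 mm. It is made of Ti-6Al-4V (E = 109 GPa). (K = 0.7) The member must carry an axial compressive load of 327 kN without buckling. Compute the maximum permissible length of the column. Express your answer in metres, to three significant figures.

L_max ≈ 11.6 m

Inner diameter d_i = 153 − 2×22 = 109.0 mm
I = π(d_o⁴ − d_i⁴)/64 = π(153⁴ − 109.0⁴)/64 = 1.997×10^7 mm⁴
I = 1.997×10^-5 m⁴
At the buckling limit P_cr = P = 3.270×10^5 N
From P_cr = π²EI/(K·L)²:  L = (1/K)·√(π²EI/P_cr) = (1/0.7)·√(π²×1.09×10^11×1.997×10^-5/3.270×10^5)
L = 11.6 m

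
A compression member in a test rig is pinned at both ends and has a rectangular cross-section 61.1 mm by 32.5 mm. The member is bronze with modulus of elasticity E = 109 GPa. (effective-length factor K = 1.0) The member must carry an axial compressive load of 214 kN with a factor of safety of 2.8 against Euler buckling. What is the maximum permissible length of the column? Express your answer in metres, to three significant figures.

L_max ≈ 0.560 m

Buckling occurs about the weak axis: I_min = h·b³/12 with b = 32.5 mm (the shorter side).
I_min = 61.1×32.5³/12 = 1.748×10^5 mm⁴
I = 1.748×10^-7 m⁴
Required critical load P_cr = n·P = 2.8 × 214 = 599.2 kN = 5.992×10^5 N
From P_cr = π²EI/(K·L)²:  L = (1/K)·√(π²EI/P_cr) = (1/1)·√(π²×1.09×10^11×1.748×10^-7/5.992×10^5)
L = 0.560 m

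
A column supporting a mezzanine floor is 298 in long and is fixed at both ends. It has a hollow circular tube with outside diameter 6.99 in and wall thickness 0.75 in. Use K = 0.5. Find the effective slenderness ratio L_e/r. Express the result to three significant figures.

λ ≈ 67.1

Inner diameter d_i = 6.99 − 2×0.75 = 5.490 in
I = π(d_o⁴ − d_i⁴)/64 = π(6.99⁴ − 5.490⁴)/64 = 72.59 in⁴
A = 14.70 in²;  r_min = √(I/A) = √(72.59/14.70) = 2.222 in
L_e = K·L = 0.5 × 298 = 149.0 in
λ = L_e / r_min = 149.00 / 2.222 = 67.1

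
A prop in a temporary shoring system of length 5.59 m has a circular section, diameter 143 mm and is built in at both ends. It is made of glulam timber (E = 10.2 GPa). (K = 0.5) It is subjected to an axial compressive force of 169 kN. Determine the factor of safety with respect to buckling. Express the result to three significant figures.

n ≈ 1.57

I = πd⁴/64 = π×143⁴/64 = 2.053×10^7 mm⁴
I = 2.053×10^7 mm⁴ = 2.053×10^-5 m⁴
Effective length L_e = K·L = 0.5 × 5.59 = 2.795 m
P_cr = π²EI / L_e² = π² × 10.2×10⁹ × 2.053×10^-5 / 2.795² = 2.645×10^5 N
Factor of safety n = P_cr / P = 264.52 / 169 = 1.57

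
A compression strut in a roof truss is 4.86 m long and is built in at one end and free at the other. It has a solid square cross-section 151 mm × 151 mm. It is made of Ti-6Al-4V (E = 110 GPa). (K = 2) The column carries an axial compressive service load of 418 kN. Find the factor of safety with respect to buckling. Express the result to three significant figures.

I = a⁴/12 = 151⁴/12 = 4.332×10^7 mm⁴
I = 4.332×10^7 mm⁴ = 4.332×10^-5 m⁴
Effective length L_e = K·L = 2 × 4.86 = 9.720 m
P_cr = π²EI / L_e² = π² × 110×10⁹ × 4.332×10^-5 / 9.720² = 4.978×10^5 N
Factor of safety n = P_cr / P = 497.84 / 418 = 1.19

n ≈ 1.19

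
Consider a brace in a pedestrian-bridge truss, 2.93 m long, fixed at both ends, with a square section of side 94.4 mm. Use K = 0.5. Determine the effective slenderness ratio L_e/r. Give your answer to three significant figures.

λ ≈ 53.8

For a square r = a/√12 = 94.4/√12 = 27.25 mm
L_e = K·L = 0.5 × 2.93 m = 1.465 m = 1465.0 mm
λ = L_e / r_min = 1465.0 / 27.25 = 53.8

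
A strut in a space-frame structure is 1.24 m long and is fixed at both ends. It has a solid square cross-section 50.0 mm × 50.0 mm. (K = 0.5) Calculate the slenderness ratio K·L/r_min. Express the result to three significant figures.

For a square r = a/√12 = 50.0/√12 = 14.43 mm
L_e = K·L = 0.5 × 1.24 m = 0.6200 m = 620.00 mm
λ = L_e / r_min = 620.00 / 14.43 = 43.0

λ ≈ 43.0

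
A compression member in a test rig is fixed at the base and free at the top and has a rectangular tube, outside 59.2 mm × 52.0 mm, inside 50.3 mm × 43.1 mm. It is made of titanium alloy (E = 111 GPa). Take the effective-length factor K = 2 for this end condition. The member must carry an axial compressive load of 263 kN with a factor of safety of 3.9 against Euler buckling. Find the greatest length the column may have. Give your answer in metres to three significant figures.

L_max ≈ 0.309 m

Weak-axis I_min = (h_o·b_o³ − h_i·b_i³)/12 with b_o = 52.0, b_i = 43.10 mm (shorter outer/inner sides).
I_min = (59.2×52.0³ − 50.30×43.10³)/12 = 3.581×10^5 mm⁴
I = 3.581×10^-7 m⁴
Required critical load P_cr = n·P = 3.9 × 263 = 1026 kN = 1.026×10^6 N
From P_cr = π²EI/(K·L)²:  L = (1/K)·√(π²EI/P_cr) = (1/2)·√(π²×1.11×10^11×3.581×10^-7/1.026×10^6)
L = 0.309 m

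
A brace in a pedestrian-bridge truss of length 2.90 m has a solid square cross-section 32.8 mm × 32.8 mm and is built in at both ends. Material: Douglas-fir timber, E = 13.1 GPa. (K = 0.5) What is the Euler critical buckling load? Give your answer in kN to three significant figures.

I = a⁴/12 = 32.8⁴/12 = 9.645×10^4 mm⁴
I = 9.645×10^4 mm⁴ = 9.645×10^-8 m⁴
Effective length L_e = K·L = 0.5 × 2.90 = 1.450 m
P_cr = π²EI / L_e² = π² × 13.1×10⁹ × 9.645×10^-8 / 1.450² = 5.931×10^3 N

P_cr ≈ 5.93 kN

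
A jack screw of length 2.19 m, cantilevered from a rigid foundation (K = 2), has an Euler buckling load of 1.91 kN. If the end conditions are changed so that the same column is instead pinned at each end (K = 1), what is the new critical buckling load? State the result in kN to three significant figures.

P_cr ∝ 1/K², so P_cr,new = P_cr,old × (K_old/K_new)² = 1.91 × (2/1)²
= 1.91 × 4.000 = 7.64 kN

P_cr ≈ 7.64 kN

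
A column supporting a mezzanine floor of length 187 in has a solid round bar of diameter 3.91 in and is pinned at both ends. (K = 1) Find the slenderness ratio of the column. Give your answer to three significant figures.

λ ≈ 191

I = πd⁴/64 = π×3.91⁴/64 = 11.47 in⁴
A = 12.01 in²;  r_min = √(I/A) = √(11.47/12.01) = 0.9775 in
L_e = K·L = 1 × 187 = 187.0 in
λ = L_e / r_min = 187.00 / 0.9775 = 191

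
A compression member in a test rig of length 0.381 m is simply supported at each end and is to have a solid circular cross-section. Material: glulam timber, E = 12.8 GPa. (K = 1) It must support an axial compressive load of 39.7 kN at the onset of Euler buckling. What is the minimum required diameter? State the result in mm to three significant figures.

L_e = K·L = 1 × 0.381 = 0.3810 m
Required I = P_cr·L_e²/(π²E) = 3.970×10^4 × 0.3810² / (π² × 1.28×10^10) = 4.562×10^-8 m⁴
I_req = 4.562×10^4 mm⁴
Solid circle: I = πd⁴/64  ⇒  d = (64I/π)^(1/4) = (64×4.562×10^4/π)^(1/4) = 31.0 mm

d ≈ 31.0 mm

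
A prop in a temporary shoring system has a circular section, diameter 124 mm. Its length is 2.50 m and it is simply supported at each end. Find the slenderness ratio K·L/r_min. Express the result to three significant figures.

I = πd⁴/64 = π×124⁴/64 = 1.161×10^7 mm⁴
A = 1.208×10^4 mm²;  r_min = √(I/A) = √(1.161×10^7/1.208×10^4) = 31.00 mm
L_e = K·L = 1 × 2.50 m = 2.500 m = 2500.0 mm
λ = L_e / r_min = 2500.0 / 31.00 = 80.6

λ ≈ 80.6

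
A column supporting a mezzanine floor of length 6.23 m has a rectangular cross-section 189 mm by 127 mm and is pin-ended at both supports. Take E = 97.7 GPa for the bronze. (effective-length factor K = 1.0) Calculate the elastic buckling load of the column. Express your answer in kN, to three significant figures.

Buckling occurs about the weak axis: I_min = h·b³/12 with b = 127 mm (the shorter side).
I_min = 189×127³/12 = 3.226×10^7 mm⁴
I = 3.226×10^7 mm⁴ = 3.226×10^-5 m⁴
Effective length L_e = K·L = 1 × 6.23 = 6.230 m
P_cr = π²EI / L_e² = π² × 97.7×10⁹ × 3.226×10^-5 / 6.230² = 8.015×10^5 N

P_cr ≈ 802 kN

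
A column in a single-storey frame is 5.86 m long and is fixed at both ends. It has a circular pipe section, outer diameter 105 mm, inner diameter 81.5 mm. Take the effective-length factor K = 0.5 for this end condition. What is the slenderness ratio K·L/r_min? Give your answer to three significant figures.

λ ≈ 88.2

d_o = 105 mm, d_i = 81.5 mm
I = π(d_o⁴ − d_i⁴)/64 = π(105⁴ − 81.50⁴)/64 = 3.801×10^6 mm⁴
A = 3.442×10^3 mm²;  r_min = √(I/A) = √(3.801×10^6/3.442×10^3) = 33.23 mm
L_e = K·L = 0.5 × 5.86 m = 2.930 m = 2930.0 mm
λ = L_e / r_min = 2930.0 / 33.23 = 88.2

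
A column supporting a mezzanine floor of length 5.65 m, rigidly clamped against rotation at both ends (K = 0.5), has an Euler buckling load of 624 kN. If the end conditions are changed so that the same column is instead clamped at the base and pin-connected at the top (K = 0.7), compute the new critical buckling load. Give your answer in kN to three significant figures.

P_cr ≈ 318 kN

P_cr ∝ 1/K², so P_cr,new = P_cr,old × (K_old/K_new)² = 624 × (0.5/0.7)²
= 624 × 0.5102 = 318 kN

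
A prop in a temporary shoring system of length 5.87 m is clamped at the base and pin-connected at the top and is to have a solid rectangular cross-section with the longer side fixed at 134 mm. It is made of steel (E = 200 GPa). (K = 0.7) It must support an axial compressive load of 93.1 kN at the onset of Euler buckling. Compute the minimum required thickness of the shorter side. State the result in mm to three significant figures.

L_e = K·L = 0.7 × 5.87 = 4.109 m
Required I = P_cr·L_e²/(π²E) = 9.310×10^4 × 4.109² / (π² × 2.00×10^11) = 7.963×10^-7 m⁴
I_req = 7.963×10^5 mm⁴
Rectangle, weak axis: I_min = h·b³/12 with h = 134 mm fixed  ⇒  b = (12I/h)^(1/3) = 41.5 mm

b ≈ 41.5 mm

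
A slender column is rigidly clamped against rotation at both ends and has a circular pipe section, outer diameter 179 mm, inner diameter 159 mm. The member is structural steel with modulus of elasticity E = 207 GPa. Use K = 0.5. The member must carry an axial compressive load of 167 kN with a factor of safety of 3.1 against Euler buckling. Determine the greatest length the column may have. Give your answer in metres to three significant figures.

d_o = 179 mm, d_i = 159 mm
I = π(d_o⁴ − d_i⁴)/64 = π(179⁴ − 159.0⁴)/64 = 1.902×10^7 mm⁴
I = 1.902×10^-5 m⁴
Required critical load P_cr = n·P = 3.1 × 167 = 517.7 kN = 5.177×10^5 N
From P_cr = π²EI/(K·L)²:  L = (1/K)·√(π²EI/P_cr) = (1/0.5)·√(π²×2.07×10^11×1.902×10^-5/5.177×10^5)
L = 17.3 m

L_max ≈ 17.3 m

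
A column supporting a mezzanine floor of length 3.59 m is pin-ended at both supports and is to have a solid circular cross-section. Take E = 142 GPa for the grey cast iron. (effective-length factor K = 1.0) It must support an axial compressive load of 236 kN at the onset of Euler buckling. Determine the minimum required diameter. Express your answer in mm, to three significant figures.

d ≈ 81.5 mm

L_e = K·L = 1 × 3.59 = 3.590 m
Required I = P_cr·L_e²/(π²E) = 2.360×10^5 × 3.590² / (π² × 1.42×10^11) = 2.170×10^-6 m⁴
I_req = 2.170×10^6 mm⁴
Solid circle: I = πd⁴/64  ⇒  d = (64I/π)^(1/4) = (64×2.170×10^6/π)^(1/4) = 81.5 mm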